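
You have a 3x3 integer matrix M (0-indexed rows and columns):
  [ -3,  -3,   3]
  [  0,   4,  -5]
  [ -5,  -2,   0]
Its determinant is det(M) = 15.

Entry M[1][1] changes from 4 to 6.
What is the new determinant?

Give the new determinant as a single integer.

det is linear in row 1: changing M[1][1] by delta changes det by delta * cofactor(1,1).
Cofactor C_11 = (-1)^(1+1) * minor(1,1) = 15
Entry delta = 6 - 4 = 2
Det delta = 2 * 15 = 30
New det = 15 + 30 = 45

Answer: 45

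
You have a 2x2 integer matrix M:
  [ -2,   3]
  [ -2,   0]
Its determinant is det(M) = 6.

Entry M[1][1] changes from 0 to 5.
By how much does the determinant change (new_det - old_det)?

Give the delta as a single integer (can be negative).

Cofactor C_11 = -2
Entry delta = 5 - 0 = 5
Det delta = entry_delta * cofactor = 5 * -2 = -10

Answer: -10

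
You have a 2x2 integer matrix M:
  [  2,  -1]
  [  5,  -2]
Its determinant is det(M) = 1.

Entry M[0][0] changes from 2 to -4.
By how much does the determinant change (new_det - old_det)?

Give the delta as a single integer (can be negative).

Answer: 12

Derivation:
Cofactor C_00 = -2
Entry delta = -4 - 2 = -6
Det delta = entry_delta * cofactor = -6 * -2 = 12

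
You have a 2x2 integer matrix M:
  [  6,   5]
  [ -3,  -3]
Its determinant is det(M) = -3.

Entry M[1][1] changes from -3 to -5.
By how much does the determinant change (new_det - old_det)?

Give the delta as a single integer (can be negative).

Answer: -12

Derivation:
Cofactor C_11 = 6
Entry delta = -5 - -3 = -2
Det delta = entry_delta * cofactor = -2 * 6 = -12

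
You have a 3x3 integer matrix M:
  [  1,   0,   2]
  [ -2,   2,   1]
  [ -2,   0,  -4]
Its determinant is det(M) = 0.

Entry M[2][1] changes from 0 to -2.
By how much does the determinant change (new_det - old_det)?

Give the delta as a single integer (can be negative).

Cofactor C_21 = -5
Entry delta = -2 - 0 = -2
Det delta = entry_delta * cofactor = -2 * -5 = 10

Answer: 10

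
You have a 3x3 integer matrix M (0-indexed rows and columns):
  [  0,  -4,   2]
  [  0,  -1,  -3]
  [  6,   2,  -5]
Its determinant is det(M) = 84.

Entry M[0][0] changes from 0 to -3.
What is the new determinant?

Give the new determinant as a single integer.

det is linear in row 0: changing M[0][0] by delta changes det by delta * cofactor(0,0).
Cofactor C_00 = (-1)^(0+0) * minor(0,0) = 11
Entry delta = -3 - 0 = -3
Det delta = -3 * 11 = -33
New det = 84 + -33 = 51

Answer: 51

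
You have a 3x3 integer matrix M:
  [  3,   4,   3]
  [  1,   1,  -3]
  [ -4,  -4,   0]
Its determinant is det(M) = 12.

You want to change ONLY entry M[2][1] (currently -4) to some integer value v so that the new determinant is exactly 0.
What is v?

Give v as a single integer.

Answer: -5

Derivation:
det is linear in entry M[2][1]: det = old_det + (v - -4) * C_21
Cofactor C_21 = 12
Want det = 0: 12 + (v - -4) * 12 = 0
  (v - -4) = -12 / 12 = -1
  v = -4 + (-1) = -5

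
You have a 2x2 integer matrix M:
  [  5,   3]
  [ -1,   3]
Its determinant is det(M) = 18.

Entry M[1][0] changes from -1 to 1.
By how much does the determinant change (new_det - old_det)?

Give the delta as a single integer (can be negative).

Answer: -6

Derivation:
Cofactor C_10 = -3
Entry delta = 1 - -1 = 2
Det delta = entry_delta * cofactor = 2 * -3 = -6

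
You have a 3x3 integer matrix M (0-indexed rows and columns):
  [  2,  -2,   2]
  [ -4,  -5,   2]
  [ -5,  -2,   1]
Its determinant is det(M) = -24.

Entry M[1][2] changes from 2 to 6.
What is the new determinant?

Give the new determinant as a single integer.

Answer: 32

Derivation:
det is linear in row 1: changing M[1][2] by delta changes det by delta * cofactor(1,2).
Cofactor C_12 = (-1)^(1+2) * minor(1,2) = 14
Entry delta = 6 - 2 = 4
Det delta = 4 * 14 = 56
New det = -24 + 56 = 32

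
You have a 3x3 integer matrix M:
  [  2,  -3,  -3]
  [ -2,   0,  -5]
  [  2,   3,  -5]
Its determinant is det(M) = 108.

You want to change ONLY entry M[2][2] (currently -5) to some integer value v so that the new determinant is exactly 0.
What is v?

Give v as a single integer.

det is linear in entry M[2][2]: det = old_det + (v - -5) * C_22
Cofactor C_22 = -6
Want det = 0: 108 + (v - -5) * -6 = 0
  (v - -5) = -108 / -6 = 18
  v = -5 + (18) = 13

Answer: 13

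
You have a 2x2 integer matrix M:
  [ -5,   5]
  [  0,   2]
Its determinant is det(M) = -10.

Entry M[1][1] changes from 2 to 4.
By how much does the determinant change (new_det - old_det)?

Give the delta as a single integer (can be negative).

Cofactor C_11 = -5
Entry delta = 4 - 2 = 2
Det delta = entry_delta * cofactor = 2 * -5 = -10

Answer: -10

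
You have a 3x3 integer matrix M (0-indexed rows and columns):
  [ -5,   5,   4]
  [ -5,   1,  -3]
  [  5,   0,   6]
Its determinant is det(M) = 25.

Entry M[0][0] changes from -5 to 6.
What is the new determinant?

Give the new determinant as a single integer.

Answer: 91

Derivation:
det is linear in row 0: changing M[0][0] by delta changes det by delta * cofactor(0,0).
Cofactor C_00 = (-1)^(0+0) * minor(0,0) = 6
Entry delta = 6 - -5 = 11
Det delta = 11 * 6 = 66
New det = 25 + 66 = 91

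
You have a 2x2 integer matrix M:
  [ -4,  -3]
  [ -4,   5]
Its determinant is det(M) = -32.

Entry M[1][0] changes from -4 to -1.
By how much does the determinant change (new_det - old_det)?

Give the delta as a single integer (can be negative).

Cofactor C_10 = 3
Entry delta = -1 - -4 = 3
Det delta = entry_delta * cofactor = 3 * 3 = 9

Answer: 9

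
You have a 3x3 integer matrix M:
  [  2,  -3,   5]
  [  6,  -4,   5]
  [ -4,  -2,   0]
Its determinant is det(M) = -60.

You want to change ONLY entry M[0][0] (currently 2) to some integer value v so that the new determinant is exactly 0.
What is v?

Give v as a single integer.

det is linear in entry M[0][0]: det = old_det + (v - 2) * C_00
Cofactor C_00 = 10
Want det = 0: -60 + (v - 2) * 10 = 0
  (v - 2) = 60 / 10 = 6
  v = 2 + (6) = 8

Answer: 8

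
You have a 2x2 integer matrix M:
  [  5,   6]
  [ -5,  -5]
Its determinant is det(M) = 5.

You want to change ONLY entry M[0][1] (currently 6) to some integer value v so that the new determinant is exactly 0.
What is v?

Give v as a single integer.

Answer: 5

Derivation:
det is linear in entry M[0][1]: det = old_det + (v - 6) * C_01
Cofactor C_01 = 5
Want det = 0: 5 + (v - 6) * 5 = 0
  (v - 6) = -5 / 5 = -1
  v = 6 + (-1) = 5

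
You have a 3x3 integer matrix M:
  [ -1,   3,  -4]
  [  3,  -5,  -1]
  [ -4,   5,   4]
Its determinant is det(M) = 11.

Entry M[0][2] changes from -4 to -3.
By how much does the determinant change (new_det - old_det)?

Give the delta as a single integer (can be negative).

Answer: -5

Derivation:
Cofactor C_02 = -5
Entry delta = -3 - -4 = 1
Det delta = entry_delta * cofactor = 1 * -5 = -5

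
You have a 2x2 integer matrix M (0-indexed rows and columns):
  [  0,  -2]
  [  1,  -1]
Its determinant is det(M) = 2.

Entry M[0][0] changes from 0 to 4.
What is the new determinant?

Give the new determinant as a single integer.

Answer: -2

Derivation:
det is linear in row 0: changing M[0][0] by delta changes det by delta * cofactor(0,0).
Cofactor C_00 = (-1)^(0+0) * minor(0,0) = -1
Entry delta = 4 - 0 = 4
Det delta = 4 * -1 = -4
New det = 2 + -4 = -2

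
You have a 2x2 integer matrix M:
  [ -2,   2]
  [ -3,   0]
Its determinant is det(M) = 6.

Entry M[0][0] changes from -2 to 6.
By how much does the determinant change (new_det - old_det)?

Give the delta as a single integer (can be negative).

Answer: 0

Derivation:
Cofactor C_00 = 0
Entry delta = 6 - -2 = 8
Det delta = entry_delta * cofactor = 8 * 0 = 0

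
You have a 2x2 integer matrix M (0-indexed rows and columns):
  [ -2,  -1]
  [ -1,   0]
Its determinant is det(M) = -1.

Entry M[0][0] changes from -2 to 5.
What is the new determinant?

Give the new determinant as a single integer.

Answer: -1

Derivation:
det is linear in row 0: changing M[0][0] by delta changes det by delta * cofactor(0,0).
Cofactor C_00 = (-1)^(0+0) * minor(0,0) = 0
Entry delta = 5 - -2 = 7
Det delta = 7 * 0 = 0
New det = -1 + 0 = -1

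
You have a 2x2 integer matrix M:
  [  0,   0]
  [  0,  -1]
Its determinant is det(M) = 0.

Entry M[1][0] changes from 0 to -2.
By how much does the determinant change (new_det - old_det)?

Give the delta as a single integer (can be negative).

Answer: 0

Derivation:
Cofactor C_10 = 0
Entry delta = -2 - 0 = -2
Det delta = entry_delta * cofactor = -2 * 0 = 0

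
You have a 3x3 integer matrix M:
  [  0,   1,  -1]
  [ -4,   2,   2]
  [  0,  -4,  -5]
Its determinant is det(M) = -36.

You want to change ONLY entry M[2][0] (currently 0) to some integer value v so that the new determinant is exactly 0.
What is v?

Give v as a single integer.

Answer: 9

Derivation:
det is linear in entry M[2][0]: det = old_det + (v - 0) * C_20
Cofactor C_20 = 4
Want det = 0: -36 + (v - 0) * 4 = 0
  (v - 0) = 36 / 4 = 9
  v = 0 + (9) = 9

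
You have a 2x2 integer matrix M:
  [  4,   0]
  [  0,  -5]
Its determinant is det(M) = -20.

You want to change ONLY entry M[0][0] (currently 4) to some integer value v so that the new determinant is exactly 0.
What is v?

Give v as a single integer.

Answer: 0

Derivation:
det is linear in entry M[0][0]: det = old_det + (v - 4) * C_00
Cofactor C_00 = -5
Want det = 0: -20 + (v - 4) * -5 = 0
  (v - 4) = 20 / -5 = -4
  v = 4 + (-4) = 0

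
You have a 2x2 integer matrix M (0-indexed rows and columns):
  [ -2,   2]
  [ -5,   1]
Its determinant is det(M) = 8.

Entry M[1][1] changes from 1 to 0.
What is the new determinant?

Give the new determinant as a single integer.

det is linear in row 1: changing M[1][1] by delta changes det by delta * cofactor(1,1).
Cofactor C_11 = (-1)^(1+1) * minor(1,1) = -2
Entry delta = 0 - 1 = -1
Det delta = -1 * -2 = 2
New det = 8 + 2 = 10

Answer: 10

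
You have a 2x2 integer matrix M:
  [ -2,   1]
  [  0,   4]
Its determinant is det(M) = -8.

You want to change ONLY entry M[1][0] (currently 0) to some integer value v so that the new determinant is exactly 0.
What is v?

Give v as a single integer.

det is linear in entry M[1][0]: det = old_det + (v - 0) * C_10
Cofactor C_10 = -1
Want det = 0: -8 + (v - 0) * -1 = 0
  (v - 0) = 8 / -1 = -8
  v = 0 + (-8) = -8

Answer: -8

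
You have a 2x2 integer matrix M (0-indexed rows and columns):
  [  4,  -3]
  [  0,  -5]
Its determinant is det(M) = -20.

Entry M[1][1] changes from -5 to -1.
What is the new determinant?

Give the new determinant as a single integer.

Answer: -4

Derivation:
det is linear in row 1: changing M[1][1] by delta changes det by delta * cofactor(1,1).
Cofactor C_11 = (-1)^(1+1) * minor(1,1) = 4
Entry delta = -1 - -5 = 4
Det delta = 4 * 4 = 16
New det = -20 + 16 = -4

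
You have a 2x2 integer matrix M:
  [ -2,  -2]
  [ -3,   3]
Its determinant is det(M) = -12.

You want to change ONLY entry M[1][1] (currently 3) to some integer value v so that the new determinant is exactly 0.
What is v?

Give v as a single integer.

Answer: -3

Derivation:
det is linear in entry M[1][1]: det = old_det + (v - 3) * C_11
Cofactor C_11 = -2
Want det = 0: -12 + (v - 3) * -2 = 0
  (v - 3) = 12 / -2 = -6
  v = 3 + (-6) = -3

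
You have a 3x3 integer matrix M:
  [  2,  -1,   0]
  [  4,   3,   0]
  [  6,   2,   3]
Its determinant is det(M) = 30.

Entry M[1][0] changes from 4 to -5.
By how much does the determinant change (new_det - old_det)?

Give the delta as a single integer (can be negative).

Answer: -27

Derivation:
Cofactor C_10 = 3
Entry delta = -5 - 4 = -9
Det delta = entry_delta * cofactor = -9 * 3 = -27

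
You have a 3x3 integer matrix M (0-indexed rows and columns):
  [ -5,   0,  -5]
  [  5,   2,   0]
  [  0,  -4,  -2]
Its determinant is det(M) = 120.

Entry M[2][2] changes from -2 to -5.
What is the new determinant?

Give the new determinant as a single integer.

Answer: 150

Derivation:
det is linear in row 2: changing M[2][2] by delta changes det by delta * cofactor(2,2).
Cofactor C_22 = (-1)^(2+2) * minor(2,2) = -10
Entry delta = -5 - -2 = -3
Det delta = -3 * -10 = 30
New det = 120 + 30 = 150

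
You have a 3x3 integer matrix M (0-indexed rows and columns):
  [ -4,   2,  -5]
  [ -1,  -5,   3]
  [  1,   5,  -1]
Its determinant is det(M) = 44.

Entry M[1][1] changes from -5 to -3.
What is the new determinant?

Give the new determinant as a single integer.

det is linear in row 1: changing M[1][1] by delta changes det by delta * cofactor(1,1).
Cofactor C_11 = (-1)^(1+1) * minor(1,1) = 9
Entry delta = -3 - -5 = 2
Det delta = 2 * 9 = 18
New det = 44 + 18 = 62

Answer: 62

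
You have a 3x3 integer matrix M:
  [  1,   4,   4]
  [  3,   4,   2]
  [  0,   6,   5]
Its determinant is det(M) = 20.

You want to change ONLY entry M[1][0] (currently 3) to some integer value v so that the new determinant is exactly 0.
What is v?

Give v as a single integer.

Answer: -2

Derivation:
det is linear in entry M[1][0]: det = old_det + (v - 3) * C_10
Cofactor C_10 = 4
Want det = 0: 20 + (v - 3) * 4 = 0
  (v - 3) = -20 / 4 = -5
  v = 3 + (-5) = -2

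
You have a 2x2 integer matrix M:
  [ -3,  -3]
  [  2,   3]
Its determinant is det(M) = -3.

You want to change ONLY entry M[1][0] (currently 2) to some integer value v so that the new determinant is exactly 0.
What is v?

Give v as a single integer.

Answer: 3

Derivation:
det is linear in entry M[1][0]: det = old_det + (v - 2) * C_10
Cofactor C_10 = 3
Want det = 0: -3 + (v - 2) * 3 = 0
  (v - 2) = 3 / 3 = 1
  v = 2 + (1) = 3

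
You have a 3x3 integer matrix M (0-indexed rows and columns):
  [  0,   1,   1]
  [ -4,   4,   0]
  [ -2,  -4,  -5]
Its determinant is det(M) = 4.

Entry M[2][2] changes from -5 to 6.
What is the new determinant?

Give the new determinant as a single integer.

Answer: 48

Derivation:
det is linear in row 2: changing M[2][2] by delta changes det by delta * cofactor(2,2).
Cofactor C_22 = (-1)^(2+2) * minor(2,2) = 4
Entry delta = 6 - -5 = 11
Det delta = 11 * 4 = 44
New det = 4 + 44 = 48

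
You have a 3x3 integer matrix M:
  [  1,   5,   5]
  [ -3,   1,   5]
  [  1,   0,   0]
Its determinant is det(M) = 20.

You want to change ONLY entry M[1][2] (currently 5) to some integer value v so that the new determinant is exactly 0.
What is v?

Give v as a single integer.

Answer: 1

Derivation:
det is linear in entry M[1][2]: det = old_det + (v - 5) * C_12
Cofactor C_12 = 5
Want det = 0: 20 + (v - 5) * 5 = 0
  (v - 5) = -20 / 5 = -4
  v = 5 + (-4) = 1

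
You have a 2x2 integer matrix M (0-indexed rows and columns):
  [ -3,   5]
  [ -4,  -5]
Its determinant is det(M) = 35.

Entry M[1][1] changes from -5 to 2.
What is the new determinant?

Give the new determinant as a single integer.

det is linear in row 1: changing M[1][1] by delta changes det by delta * cofactor(1,1).
Cofactor C_11 = (-1)^(1+1) * minor(1,1) = -3
Entry delta = 2 - -5 = 7
Det delta = 7 * -3 = -21
New det = 35 + -21 = 14

Answer: 14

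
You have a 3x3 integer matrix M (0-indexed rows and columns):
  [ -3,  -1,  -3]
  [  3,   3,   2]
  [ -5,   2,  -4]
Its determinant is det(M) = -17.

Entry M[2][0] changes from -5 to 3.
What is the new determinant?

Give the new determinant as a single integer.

det is linear in row 2: changing M[2][0] by delta changes det by delta * cofactor(2,0).
Cofactor C_20 = (-1)^(2+0) * minor(2,0) = 7
Entry delta = 3 - -5 = 8
Det delta = 8 * 7 = 56
New det = -17 + 56 = 39

Answer: 39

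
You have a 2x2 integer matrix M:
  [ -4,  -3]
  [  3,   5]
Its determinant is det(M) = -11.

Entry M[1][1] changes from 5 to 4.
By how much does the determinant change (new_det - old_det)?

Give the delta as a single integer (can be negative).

Cofactor C_11 = -4
Entry delta = 4 - 5 = -1
Det delta = entry_delta * cofactor = -1 * -4 = 4

Answer: 4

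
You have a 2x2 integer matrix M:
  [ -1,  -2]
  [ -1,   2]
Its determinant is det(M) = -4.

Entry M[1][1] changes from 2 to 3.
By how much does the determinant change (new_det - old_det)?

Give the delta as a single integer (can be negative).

Answer: -1

Derivation:
Cofactor C_11 = -1
Entry delta = 3 - 2 = 1
Det delta = entry_delta * cofactor = 1 * -1 = -1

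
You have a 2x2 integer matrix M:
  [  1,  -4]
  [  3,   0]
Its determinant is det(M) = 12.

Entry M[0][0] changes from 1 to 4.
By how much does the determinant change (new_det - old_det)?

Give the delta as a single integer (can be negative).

Answer: 0

Derivation:
Cofactor C_00 = 0
Entry delta = 4 - 1 = 3
Det delta = entry_delta * cofactor = 3 * 0 = 0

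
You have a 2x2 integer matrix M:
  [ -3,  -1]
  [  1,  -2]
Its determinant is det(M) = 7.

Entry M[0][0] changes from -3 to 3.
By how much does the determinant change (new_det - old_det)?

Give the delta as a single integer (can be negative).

Answer: -12

Derivation:
Cofactor C_00 = -2
Entry delta = 3 - -3 = 6
Det delta = entry_delta * cofactor = 6 * -2 = -12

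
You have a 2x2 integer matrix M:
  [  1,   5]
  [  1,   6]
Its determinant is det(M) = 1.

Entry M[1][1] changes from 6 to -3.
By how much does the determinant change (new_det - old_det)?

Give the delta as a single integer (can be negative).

Cofactor C_11 = 1
Entry delta = -3 - 6 = -9
Det delta = entry_delta * cofactor = -9 * 1 = -9

Answer: -9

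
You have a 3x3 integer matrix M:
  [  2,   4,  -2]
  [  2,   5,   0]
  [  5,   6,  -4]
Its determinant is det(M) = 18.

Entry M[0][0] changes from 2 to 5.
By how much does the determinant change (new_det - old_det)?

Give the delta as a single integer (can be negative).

Cofactor C_00 = -20
Entry delta = 5 - 2 = 3
Det delta = entry_delta * cofactor = 3 * -20 = -60

Answer: -60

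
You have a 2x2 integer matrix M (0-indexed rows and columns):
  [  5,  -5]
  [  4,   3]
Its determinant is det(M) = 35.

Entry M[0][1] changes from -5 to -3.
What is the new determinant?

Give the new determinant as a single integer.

Answer: 27

Derivation:
det is linear in row 0: changing M[0][1] by delta changes det by delta * cofactor(0,1).
Cofactor C_01 = (-1)^(0+1) * minor(0,1) = -4
Entry delta = -3 - -5 = 2
Det delta = 2 * -4 = -8
New det = 35 + -8 = 27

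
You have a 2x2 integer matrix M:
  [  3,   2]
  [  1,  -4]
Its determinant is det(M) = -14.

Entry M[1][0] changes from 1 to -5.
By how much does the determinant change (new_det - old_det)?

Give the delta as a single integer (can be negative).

Cofactor C_10 = -2
Entry delta = -5 - 1 = -6
Det delta = entry_delta * cofactor = -6 * -2 = 12

Answer: 12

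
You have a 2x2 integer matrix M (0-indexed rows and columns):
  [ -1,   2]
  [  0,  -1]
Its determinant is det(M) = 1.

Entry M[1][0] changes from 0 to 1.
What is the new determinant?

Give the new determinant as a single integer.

det is linear in row 1: changing M[1][0] by delta changes det by delta * cofactor(1,0).
Cofactor C_10 = (-1)^(1+0) * minor(1,0) = -2
Entry delta = 1 - 0 = 1
Det delta = 1 * -2 = -2
New det = 1 + -2 = -1

Answer: -1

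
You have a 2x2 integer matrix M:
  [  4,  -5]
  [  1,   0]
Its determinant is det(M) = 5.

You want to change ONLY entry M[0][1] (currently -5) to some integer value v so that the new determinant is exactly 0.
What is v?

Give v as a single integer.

det is linear in entry M[0][1]: det = old_det + (v - -5) * C_01
Cofactor C_01 = -1
Want det = 0: 5 + (v - -5) * -1 = 0
  (v - -5) = -5 / -1 = 5
  v = -5 + (5) = 0

Answer: 0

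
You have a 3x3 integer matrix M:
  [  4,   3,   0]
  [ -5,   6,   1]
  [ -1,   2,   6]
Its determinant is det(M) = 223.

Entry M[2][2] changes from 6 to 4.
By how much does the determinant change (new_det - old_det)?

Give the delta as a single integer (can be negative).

Answer: -78

Derivation:
Cofactor C_22 = 39
Entry delta = 4 - 6 = -2
Det delta = entry_delta * cofactor = -2 * 39 = -78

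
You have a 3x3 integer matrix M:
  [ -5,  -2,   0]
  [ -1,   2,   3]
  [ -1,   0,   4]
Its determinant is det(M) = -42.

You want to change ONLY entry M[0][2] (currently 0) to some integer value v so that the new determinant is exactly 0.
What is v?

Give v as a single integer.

Answer: 21

Derivation:
det is linear in entry M[0][2]: det = old_det + (v - 0) * C_02
Cofactor C_02 = 2
Want det = 0: -42 + (v - 0) * 2 = 0
  (v - 0) = 42 / 2 = 21
  v = 0 + (21) = 21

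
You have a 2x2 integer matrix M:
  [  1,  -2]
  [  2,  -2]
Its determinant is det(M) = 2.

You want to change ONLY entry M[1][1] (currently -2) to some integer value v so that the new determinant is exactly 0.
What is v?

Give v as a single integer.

det is linear in entry M[1][1]: det = old_det + (v - -2) * C_11
Cofactor C_11 = 1
Want det = 0: 2 + (v - -2) * 1 = 0
  (v - -2) = -2 / 1 = -2
  v = -2 + (-2) = -4

Answer: -4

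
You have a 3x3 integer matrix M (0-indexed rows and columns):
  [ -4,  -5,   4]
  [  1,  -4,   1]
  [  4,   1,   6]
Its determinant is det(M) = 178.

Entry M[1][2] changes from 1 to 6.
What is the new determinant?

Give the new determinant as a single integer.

det is linear in row 1: changing M[1][2] by delta changes det by delta * cofactor(1,2).
Cofactor C_12 = (-1)^(1+2) * minor(1,2) = -16
Entry delta = 6 - 1 = 5
Det delta = 5 * -16 = -80
New det = 178 + -80 = 98

Answer: 98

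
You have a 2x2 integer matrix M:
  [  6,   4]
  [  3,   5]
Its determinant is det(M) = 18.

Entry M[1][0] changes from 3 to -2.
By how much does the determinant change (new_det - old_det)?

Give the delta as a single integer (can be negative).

Cofactor C_10 = -4
Entry delta = -2 - 3 = -5
Det delta = entry_delta * cofactor = -5 * -4 = 20

Answer: 20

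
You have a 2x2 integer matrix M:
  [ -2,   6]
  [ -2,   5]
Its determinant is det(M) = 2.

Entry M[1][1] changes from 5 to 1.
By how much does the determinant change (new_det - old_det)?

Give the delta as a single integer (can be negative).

Cofactor C_11 = -2
Entry delta = 1 - 5 = -4
Det delta = entry_delta * cofactor = -4 * -2 = 8

Answer: 8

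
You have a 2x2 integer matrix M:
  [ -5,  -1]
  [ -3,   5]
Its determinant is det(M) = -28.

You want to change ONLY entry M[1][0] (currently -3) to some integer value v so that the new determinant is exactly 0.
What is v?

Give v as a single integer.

det is linear in entry M[1][0]: det = old_det + (v - -3) * C_10
Cofactor C_10 = 1
Want det = 0: -28 + (v - -3) * 1 = 0
  (v - -3) = 28 / 1 = 28
  v = -3 + (28) = 25

Answer: 25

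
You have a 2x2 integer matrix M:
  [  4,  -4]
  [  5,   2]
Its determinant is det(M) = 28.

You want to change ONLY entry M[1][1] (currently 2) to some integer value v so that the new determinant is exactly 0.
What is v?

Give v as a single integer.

Answer: -5

Derivation:
det is linear in entry M[1][1]: det = old_det + (v - 2) * C_11
Cofactor C_11 = 4
Want det = 0: 28 + (v - 2) * 4 = 0
  (v - 2) = -28 / 4 = -7
  v = 2 + (-7) = -5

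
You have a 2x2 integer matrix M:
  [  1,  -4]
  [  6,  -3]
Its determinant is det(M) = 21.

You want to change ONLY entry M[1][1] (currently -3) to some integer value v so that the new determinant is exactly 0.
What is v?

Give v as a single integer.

Answer: -24

Derivation:
det is linear in entry M[1][1]: det = old_det + (v - -3) * C_11
Cofactor C_11 = 1
Want det = 0: 21 + (v - -3) * 1 = 0
  (v - -3) = -21 / 1 = -21
  v = -3 + (-21) = -24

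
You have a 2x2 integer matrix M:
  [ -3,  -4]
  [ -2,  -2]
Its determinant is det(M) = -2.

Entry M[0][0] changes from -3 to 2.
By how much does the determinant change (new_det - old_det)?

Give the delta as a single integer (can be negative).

Answer: -10

Derivation:
Cofactor C_00 = -2
Entry delta = 2 - -3 = 5
Det delta = entry_delta * cofactor = 5 * -2 = -10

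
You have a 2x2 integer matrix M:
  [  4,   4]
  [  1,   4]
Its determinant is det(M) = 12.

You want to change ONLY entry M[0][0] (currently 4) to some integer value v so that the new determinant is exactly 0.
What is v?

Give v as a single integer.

Answer: 1

Derivation:
det is linear in entry M[0][0]: det = old_det + (v - 4) * C_00
Cofactor C_00 = 4
Want det = 0: 12 + (v - 4) * 4 = 0
  (v - 4) = -12 / 4 = -3
  v = 4 + (-3) = 1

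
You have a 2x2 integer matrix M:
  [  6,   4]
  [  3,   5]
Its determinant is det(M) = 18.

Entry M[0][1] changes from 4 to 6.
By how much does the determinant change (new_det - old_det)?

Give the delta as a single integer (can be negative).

Answer: -6

Derivation:
Cofactor C_01 = -3
Entry delta = 6 - 4 = 2
Det delta = entry_delta * cofactor = 2 * -3 = -6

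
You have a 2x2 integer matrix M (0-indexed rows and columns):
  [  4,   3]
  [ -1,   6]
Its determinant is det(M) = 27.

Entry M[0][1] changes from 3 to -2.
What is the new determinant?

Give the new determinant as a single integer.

det is linear in row 0: changing M[0][1] by delta changes det by delta * cofactor(0,1).
Cofactor C_01 = (-1)^(0+1) * minor(0,1) = 1
Entry delta = -2 - 3 = -5
Det delta = -5 * 1 = -5
New det = 27 + -5 = 22

Answer: 22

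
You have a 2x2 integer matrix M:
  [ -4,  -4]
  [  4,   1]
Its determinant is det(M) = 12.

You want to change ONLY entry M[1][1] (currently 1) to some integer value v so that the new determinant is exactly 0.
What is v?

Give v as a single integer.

det is linear in entry M[1][1]: det = old_det + (v - 1) * C_11
Cofactor C_11 = -4
Want det = 0: 12 + (v - 1) * -4 = 0
  (v - 1) = -12 / -4 = 3
  v = 1 + (3) = 4

Answer: 4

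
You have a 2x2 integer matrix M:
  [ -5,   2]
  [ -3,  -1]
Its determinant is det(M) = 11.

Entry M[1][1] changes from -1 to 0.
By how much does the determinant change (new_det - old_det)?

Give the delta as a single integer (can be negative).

Answer: -5

Derivation:
Cofactor C_11 = -5
Entry delta = 0 - -1 = 1
Det delta = entry_delta * cofactor = 1 * -5 = -5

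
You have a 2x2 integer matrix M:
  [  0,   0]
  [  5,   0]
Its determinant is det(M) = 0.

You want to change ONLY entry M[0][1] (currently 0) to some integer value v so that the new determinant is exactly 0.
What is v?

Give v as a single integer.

det is linear in entry M[0][1]: det = old_det + (v - 0) * C_01
Cofactor C_01 = -5
Want det = 0: 0 + (v - 0) * -5 = 0
  (v - 0) = 0 / -5 = 0
  v = 0 + (0) = 0

Answer: 0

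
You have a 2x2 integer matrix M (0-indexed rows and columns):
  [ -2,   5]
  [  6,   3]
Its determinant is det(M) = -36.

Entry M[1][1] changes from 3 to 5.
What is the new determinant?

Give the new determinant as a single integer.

det is linear in row 1: changing M[1][1] by delta changes det by delta * cofactor(1,1).
Cofactor C_11 = (-1)^(1+1) * minor(1,1) = -2
Entry delta = 5 - 3 = 2
Det delta = 2 * -2 = -4
New det = -36 + -4 = -40

Answer: -40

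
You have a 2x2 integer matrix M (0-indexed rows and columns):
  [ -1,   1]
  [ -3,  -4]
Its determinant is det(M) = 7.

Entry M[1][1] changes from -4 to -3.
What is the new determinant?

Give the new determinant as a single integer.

det is linear in row 1: changing M[1][1] by delta changes det by delta * cofactor(1,1).
Cofactor C_11 = (-1)^(1+1) * minor(1,1) = -1
Entry delta = -3 - -4 = 1
Det delta = 1 * -1 = -1
New det = 7 + -1 = 6

Answer: 6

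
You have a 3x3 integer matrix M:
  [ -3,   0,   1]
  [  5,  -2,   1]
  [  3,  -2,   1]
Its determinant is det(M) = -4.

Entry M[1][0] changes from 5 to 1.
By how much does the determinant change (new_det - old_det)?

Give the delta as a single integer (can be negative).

Answer: 8

Derivation:
Cofactor C_10 = -2
Entry delta = 1 - 5 = -4
Det delta = entry_delta * cofactor = -4 * -2 = 8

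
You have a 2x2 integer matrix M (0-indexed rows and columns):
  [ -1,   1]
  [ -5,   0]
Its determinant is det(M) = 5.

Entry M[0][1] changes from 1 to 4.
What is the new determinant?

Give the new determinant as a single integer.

Answer: 20

Derivation:
det is linear in row 0: changing M[0][1] by delta changes det by delta * cofactor(0,1).
Cofactor C_01 = (-1)^(0+1) * minor(0,1) = 5
Entry delta = 4 - 1 = 3
Det delta = 3 * 5 = 15
New det = 5 + 15 = 20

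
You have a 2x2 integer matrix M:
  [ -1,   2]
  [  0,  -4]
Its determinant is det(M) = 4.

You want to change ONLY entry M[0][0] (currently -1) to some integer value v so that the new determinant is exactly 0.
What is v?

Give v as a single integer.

Answer: 0

Derivation:
det is linear in entry M[0][0]: det = old_det + (v - -1) * C_00
Cofactor C_00 = -4
Want det = 0: 4 + (v - -1) * -4 = 0
  (v - -1) = -4 / -4 = 1
  v = -1 + (1) = 0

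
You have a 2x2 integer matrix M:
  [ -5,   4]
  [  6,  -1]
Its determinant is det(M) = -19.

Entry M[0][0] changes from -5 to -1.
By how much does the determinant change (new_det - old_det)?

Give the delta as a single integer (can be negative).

Cofactor C_00 = -1
Entry delta = -1 - -5 = 4
Det delta = entry_delta * cofactor = 4 * -1 = -4

Answer: -4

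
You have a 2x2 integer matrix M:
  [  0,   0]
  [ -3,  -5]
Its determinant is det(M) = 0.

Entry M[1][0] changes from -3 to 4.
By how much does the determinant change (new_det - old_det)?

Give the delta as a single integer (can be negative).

Answer: 0

Derivation:
Cofactor C_10 = 0
Entry delta = 4 - -3 = 7
Det delta = entry_delta * cofactor = 7 * 0 = 0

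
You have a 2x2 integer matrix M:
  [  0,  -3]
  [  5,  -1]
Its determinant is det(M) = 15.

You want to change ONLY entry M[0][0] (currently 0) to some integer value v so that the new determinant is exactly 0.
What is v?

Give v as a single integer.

det is linear in entry M[0][0]: det = old_det + (v - 0) * C_00
Cofactor C_00 = -1
Want det = 0: 15 + (v - 0) * -1 = 0
  (v - 0) = -15 / -1 = 15
  v = 0 + (15) = 15

Answer: 15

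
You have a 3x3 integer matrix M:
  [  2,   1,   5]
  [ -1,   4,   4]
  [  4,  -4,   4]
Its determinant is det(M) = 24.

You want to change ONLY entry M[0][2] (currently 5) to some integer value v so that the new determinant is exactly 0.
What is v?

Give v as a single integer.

Answer: 7

Derivation:
det is linear in entry M[0][2]: det = old_det + (v - 5) * C_02
Cofactor C_02 = -12
Want det = 0: 24 + (v - 5) * -12 = 0
  (v - 5) = -24 / -12 = 2
  v = 5 + (2) = 7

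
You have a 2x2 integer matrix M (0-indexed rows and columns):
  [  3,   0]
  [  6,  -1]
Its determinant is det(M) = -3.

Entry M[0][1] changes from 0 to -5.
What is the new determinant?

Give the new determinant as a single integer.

Answer: 27

Derivation:
det is linear in row 0: changing M[0][1] by delta changes det by delta * cofactor(0,1).
Cofactor C_01 = (-1)^(0+1) * minor(0,1) = -6
Entry delta = -5 - 0 = -5
Det delta = -5 * -6 = 30
New det = -3 + 30 = 27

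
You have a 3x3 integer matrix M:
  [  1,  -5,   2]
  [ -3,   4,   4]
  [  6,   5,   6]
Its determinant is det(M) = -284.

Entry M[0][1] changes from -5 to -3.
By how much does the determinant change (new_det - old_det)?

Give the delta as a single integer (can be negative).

Answer: 84

Derivation:
Cofactor C_01 = 42
Entry delta = -3 - -5 = 2
Det delta = entry_delta * cofactor = 2 * 42 = 84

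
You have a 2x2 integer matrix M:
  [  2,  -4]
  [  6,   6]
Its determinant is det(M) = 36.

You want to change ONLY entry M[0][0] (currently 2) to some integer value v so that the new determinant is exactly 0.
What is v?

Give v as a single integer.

det is linear in entry M[0][0]: det = old_det + (v - 2) * C_00
Cofactor C_00 = 6
Want det = 0: 36 + (v - 2) * 6 = 0
  (v - 2) = -36 / 6 = -6
  v = 2 + (-6) = -4

Answer: -4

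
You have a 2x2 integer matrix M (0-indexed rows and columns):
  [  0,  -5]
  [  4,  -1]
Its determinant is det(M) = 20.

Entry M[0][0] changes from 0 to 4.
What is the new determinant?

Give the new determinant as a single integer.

Answer: 16

Derivation:
det is linear in row 0: changing M[0][0] by delta changes det by delta * cofactor(0,0).
Cofactor C_00 = (-1)^(0+0) * minor(0,0) = -1
Entry delta = 4 - 0 = 4
Det delta = 4 * -1 = -4
New det = 20 + -4 = 16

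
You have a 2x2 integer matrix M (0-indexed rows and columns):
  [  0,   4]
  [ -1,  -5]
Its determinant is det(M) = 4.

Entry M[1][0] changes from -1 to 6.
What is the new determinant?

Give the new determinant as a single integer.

det is linear in row 1: changing M[1][0] by delta changes det by delta * cofactor(1,0).
Cofactor C_10 = (-1)^(1+0) * minor(1,0) = -4
Entry delta = 6 - -1 = 7
Det delta = 7 * -4 = -28
New det = 4 + -28 = -24

Answer: -24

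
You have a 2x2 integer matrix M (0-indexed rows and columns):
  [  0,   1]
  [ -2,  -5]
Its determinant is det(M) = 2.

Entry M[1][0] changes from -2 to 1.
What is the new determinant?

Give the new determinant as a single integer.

Answer: -1

Derivation:
det is linear in row 1: changing M[1][0] by delta changes det by delta * cofactor(1,0).
Cofactor C_10 = (-1)^(1+0) * minor(1,0) = -1
Entry delta = 1 - -2 = 3
Det delta = 3 * -1 = -3
New det = 2 + -3 = -1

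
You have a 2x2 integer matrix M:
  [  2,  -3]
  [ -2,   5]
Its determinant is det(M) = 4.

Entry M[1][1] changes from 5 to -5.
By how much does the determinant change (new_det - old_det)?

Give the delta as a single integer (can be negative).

Answer: -20

Derivation:
Cofactor C_11 = 2
Entry delta = -5 - 5 = -10
Det delta = entry_delta * cofactor = -10 * 2 = -20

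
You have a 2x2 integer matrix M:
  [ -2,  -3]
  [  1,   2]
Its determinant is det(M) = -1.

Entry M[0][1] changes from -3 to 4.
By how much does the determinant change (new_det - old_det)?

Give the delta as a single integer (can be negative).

Cofactor C_01 = -1
Entry delta = 4 - -3 = 7
Det delta = entry_delta * cofactor = 7 * -1 = -7

Answer: -7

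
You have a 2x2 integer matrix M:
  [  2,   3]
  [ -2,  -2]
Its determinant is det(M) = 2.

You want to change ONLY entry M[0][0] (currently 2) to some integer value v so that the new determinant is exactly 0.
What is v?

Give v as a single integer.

det is linear in entry M[0][0]: det = old_det + (v - 2) * C_00
Cofactor C_00 = -2
Want det = 0: 2 + (v - 2) * -2 = 0
  (v - 2) = -2 / -2 = 1
  v = 2 + (1) = 3

Answer: 3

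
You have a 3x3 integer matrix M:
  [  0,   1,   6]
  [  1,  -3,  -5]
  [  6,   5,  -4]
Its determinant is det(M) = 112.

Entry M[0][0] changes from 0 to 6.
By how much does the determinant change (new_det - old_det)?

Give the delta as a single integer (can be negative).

Cofactor C_00 = 37
Entry delta = 6 - 0 = 6
Det delta = entry_delta * cofactor = 6 * 37 = 222

Answer: 222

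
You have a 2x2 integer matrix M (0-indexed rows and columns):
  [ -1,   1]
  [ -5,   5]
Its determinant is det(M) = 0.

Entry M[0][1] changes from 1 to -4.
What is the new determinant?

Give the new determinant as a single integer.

Answer: -25

Derivation:
det is linear in row 0: changing M[0][1] by delta changes det by delta * cofactor(0,1).
Cofactor C_01 = (-1)^(0+1) * minor(0,1) = 5
Entry delta = -4 - 1 = -5
Det delta = -5 * 5 = -25
New det = 0 + -25 = -25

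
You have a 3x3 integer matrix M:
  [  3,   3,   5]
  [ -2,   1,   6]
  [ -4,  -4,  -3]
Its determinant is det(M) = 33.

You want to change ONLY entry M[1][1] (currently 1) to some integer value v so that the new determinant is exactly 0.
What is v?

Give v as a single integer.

Answer: -2

Derivation:
det is linear in entry M[1][1]: det = old_det + (v - 1) * C_11
Cofactor C_11 = 11
Want det = 0: 33 + (v - 1) * 11 = 0
  (v - 1) = -33 / 11 = -3
  v = 1 + (-3) = -2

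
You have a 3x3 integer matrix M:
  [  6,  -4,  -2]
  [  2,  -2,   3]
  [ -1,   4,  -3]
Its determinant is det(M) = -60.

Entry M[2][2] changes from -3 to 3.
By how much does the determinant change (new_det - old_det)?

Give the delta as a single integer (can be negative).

Cofactor C_22 = -4
Entry delta = 3 - -3 = 6
Det delta = entry_delta * cofactor = 6 * -4 = -24

Answer: -24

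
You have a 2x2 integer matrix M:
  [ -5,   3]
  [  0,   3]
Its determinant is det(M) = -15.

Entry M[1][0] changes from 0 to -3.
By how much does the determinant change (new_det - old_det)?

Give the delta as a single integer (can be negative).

Answer: 9

Derivation:
Cofactor C_10 = -3
Entry delta = -3 - 0 = -3
Det delta = entry_delta * cofactor = -3 * -3 = 9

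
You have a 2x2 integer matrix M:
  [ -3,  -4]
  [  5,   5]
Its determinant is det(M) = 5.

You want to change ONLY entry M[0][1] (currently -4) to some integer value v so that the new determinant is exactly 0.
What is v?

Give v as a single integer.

Answer: -3

Derivation:
det is linear in entry M[0][1]: det = old_det + (v - -4) * C_01
Cofactor C_01 = -5
Want det = 0: 5 + (v - -4) * -5 = 0
  (v - -4) = -5 / -5 = 1
  v = -4 + (1) = -3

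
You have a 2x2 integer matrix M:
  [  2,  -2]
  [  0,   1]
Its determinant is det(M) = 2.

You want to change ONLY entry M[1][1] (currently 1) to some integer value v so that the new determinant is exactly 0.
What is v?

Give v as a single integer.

det is linear in entry M[1][1]: det = old_det + (v - 1) * C_11
Cofactor C_11 = 2
Want det = 0: 2 + (v - 1) * 2 = 0
  (v - 1) = -2 / 2 = -1
  v = 1 + (-1) = 0

Answer: 0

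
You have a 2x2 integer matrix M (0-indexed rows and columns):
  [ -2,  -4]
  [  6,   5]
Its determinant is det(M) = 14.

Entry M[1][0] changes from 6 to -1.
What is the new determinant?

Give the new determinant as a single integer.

det is linear in row 1: changing M[1][0] by delta changes det by delta * cofactor(1,0).
Cofactor C_10 = (-1)^(1+0) * minor(1,0) = 4
Entry delta = -1 - 6 = -7
Det delta = -7 * 4 = -28
New det = 14 + -28 = -14

Answer: -14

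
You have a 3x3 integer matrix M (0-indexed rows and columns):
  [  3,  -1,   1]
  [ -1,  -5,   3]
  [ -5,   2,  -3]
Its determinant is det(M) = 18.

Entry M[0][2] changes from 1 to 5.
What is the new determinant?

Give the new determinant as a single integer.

det is linear in row 0: changing M[0][2] by delta changes det by delta * cofactor(0,2).
Cofactor C_02 = (-1)^(0+2) * minor(0,2) = -27
Entry delta = 5 - 1 = 4
Det delta = 4 * -27 = -108
New det = 18 + -108 = -90

Answer: -90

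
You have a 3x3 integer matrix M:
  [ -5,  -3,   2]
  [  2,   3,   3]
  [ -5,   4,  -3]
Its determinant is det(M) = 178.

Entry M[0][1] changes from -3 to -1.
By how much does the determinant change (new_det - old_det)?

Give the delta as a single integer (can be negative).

Cofactor C_01 = -9
Entry delta = -1 - -3 = 2
Det delta = entry_delta * cofactor = 2 * -9 = -18

Answer: -18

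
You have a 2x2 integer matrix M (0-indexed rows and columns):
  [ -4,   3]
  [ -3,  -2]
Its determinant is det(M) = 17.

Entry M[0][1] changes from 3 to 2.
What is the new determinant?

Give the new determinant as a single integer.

Answer: 14

Derivation:
det is linear in row 0: changing M[0][1] by delta changes det by delta * cofactor(0,1).
Cofactor C_01 = (-1)^(0+1) * minor(0,1) = 3
Entry delta = 2 - 3 = -1
Det delta = -1 * 3 = -3
New det = 17 + -3 = 14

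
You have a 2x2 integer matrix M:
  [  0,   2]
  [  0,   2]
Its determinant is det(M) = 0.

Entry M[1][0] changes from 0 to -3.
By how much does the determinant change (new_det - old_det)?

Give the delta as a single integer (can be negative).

Answer: 6

Derivation:
Cofactor C_10 = -2
Entry delta = -3 - 0 = -3
Det delta = entry_delta * cofactor = -3 * -2 = 6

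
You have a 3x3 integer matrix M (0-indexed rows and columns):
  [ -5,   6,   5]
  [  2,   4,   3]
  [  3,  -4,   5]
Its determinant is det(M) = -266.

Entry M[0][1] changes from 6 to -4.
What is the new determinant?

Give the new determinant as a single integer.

Answer: -256

Derivation:
det is linear in row 0: changing M[0][1] by delta changes det by delta * cofactor(0,1).
Cofactor C_01 = (-1)^(0+1) * minor(0,1) = -1
Entry delta = -4 - 6 = -10
Det delta = -10 * -1 = 10
New det = -266 + 10 = -256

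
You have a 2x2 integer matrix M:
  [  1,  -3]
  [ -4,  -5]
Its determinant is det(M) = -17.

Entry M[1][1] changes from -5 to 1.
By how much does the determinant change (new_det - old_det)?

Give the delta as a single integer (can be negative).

Answer: 6

Derivation:
Cofactor C_11 = 1
Entry delta = 1 - -5 = 6
Det delta = entry_delta * cofactor = 6 * 1 = 6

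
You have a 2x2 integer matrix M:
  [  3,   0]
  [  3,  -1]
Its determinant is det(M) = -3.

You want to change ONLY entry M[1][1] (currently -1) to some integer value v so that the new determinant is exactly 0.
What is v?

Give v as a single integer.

det is linear in entry M[1][1]: det = old_det + (v - -1) * C_11
Cofactor C_11 = 3
Want det = 0: -3 + (v - -1) * 3 = 0
  (v - -1) = 3 / 3 = 1
  v = -1 + (1) = 0

Answer: 0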